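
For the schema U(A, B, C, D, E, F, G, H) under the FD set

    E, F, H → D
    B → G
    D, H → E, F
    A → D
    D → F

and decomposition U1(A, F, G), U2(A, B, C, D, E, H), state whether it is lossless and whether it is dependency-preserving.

lossy and not dependency-preserving

Lossless test: (A)⁺ = {A, D, F}, which is a superkey of neither fragment — lossy.
Dependency preservation: the restricted closure of {E, F, H} across the fragments never reaches {D}, so E, F, H → D cannot be enforced without a join — not preserved.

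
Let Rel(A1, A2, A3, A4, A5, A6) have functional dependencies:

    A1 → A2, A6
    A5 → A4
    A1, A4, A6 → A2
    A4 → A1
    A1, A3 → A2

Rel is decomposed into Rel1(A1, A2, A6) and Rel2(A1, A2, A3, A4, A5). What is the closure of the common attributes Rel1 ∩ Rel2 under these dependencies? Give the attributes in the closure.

A1, A2, A6

Rel1 ∩ Rel2 = {A1, A2}.
A1 → A2, A6 applies, adding A6
Closure: {A1, A2, A6}.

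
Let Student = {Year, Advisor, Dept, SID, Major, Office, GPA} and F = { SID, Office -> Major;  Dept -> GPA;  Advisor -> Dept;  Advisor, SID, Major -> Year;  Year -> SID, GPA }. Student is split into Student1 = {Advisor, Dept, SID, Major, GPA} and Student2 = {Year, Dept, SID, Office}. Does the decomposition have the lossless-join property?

No

Common attributes: Student1 ∩ Student2 = {Dept, SID}.
Closure of {Dept, SID}: Dept → GPA applies, adding GPA. So (Dept, SID)⁺ = {Dept, SID, GPA}.
The closure contains neither all of Student1 = {Advisor, Dept, SID, Major, GPA} nor all of Student2 = {Year, Dept, SID, Office}, so the common attributes are not a superkey of either fragment. The join is lossy.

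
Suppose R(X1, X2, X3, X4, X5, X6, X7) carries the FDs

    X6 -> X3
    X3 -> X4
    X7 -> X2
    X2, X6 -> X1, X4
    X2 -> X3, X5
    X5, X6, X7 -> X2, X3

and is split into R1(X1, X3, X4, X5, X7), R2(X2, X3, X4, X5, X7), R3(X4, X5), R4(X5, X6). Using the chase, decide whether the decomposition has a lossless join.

No

Chase test. Columns are X1, X2, X3, X4, X5, X6, X7; row i has aⱼ where attribute j ∈ Ri, else bᵢⱼ.
Initial tableau (one row per fragment):
  row 1: a1 b12 a3 a4 a5 b16 a7
  row 2: b21 a2 a3 a4 a5 b26 a7
  row 3: b31 b32 b33 a4 a5 b36 b37
  row 4: b41 b42 b43 b44 a5 a6 b47
Rows 1 and 2 agree on X7; apply X7→X2 and equate their X2 entries.
No row becomes fully distinguished — the join is lossy.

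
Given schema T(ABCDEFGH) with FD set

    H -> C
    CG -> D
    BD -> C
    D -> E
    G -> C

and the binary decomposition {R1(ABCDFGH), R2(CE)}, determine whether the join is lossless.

No

Common attributes: R1 ∩ R2 = {C}.
No dependency enlarges {C}, so (C)⁺ = {C}.
The closure contains neither all of R1 = {ABCDFGH} nor all of R2 = {CE}, so the common attributes are not a superkey of either fragment. The join is lossy.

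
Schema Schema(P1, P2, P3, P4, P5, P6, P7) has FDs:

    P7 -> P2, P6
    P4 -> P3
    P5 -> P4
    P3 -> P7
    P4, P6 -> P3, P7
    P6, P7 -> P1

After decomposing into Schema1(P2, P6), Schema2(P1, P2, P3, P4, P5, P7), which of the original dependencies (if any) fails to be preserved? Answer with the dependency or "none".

Check P7 → P2, P6: no single fragment contains all of {P2, P6, P7}, and the restricted closure of {P7} across the fragments never reaches {P2, P6}.
P4 → P3 is preserved.
P5 → P4 is preserved.
P3 → P7 is preserved.
P4, P6 → P3, P7 is preserved.
P6, P7 → P1 is preserved.

P7 -> P2, P6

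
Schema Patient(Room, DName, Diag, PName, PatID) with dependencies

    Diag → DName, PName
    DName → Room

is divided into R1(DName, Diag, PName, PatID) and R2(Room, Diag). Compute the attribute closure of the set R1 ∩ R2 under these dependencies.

Room, DName, Diag, PName

R1 ∩ R2 = {Diag}.
Diag → DName, PName applies, adding DName, PName
DName → Room applies, adding Room
Closure: {Room, DName, Diag, PName}.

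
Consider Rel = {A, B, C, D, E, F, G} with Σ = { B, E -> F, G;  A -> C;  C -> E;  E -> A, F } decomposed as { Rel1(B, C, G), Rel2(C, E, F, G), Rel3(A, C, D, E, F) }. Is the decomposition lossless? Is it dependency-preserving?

Lossless test (chase): Rows 1 and 2 agree on C; apply C→E and equate their E entries. Rows 1 and 2 agree on E; apply E→A, F and equate their A, F entries. Rows 1 and 3 agree on E; apply E→A, F and equate their A, F entries. No row becomes fully distinguished — the join is lossy.
Dependency preservation: B, E → F, G is not contained in any single fragment, but the restricted closure of its left-hand side across the fragments still reaches the right-hand side; the remaining FDs each lie inside some fragment. All dependencies are preserved.

lossy but dependency-preserving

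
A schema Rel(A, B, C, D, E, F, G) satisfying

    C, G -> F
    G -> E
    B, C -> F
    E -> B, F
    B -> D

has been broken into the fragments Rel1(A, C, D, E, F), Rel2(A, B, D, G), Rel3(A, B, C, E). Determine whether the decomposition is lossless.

Chase test. Columns are A, B, C, D, E, F, G; row i has aⱼ where attribute j ∈ Reli, else bᵢⱼ.
Initial tableau (one row per fragment):
  row 1: a1 b12 a3 a4 a5 a6 b17
  row 2: a1 a2 b23 a4 b25 b26 a7
  row 3: a1 a2 a3 b34 a5 b36 b37
Rows 1 and 3 agree on E; apply E→B, F and equate their B, F entries.
Rows 1 and 3 agree on B; apply B→D and equate their D entries.
No row becomes fully distinguished — the join is lossy.

No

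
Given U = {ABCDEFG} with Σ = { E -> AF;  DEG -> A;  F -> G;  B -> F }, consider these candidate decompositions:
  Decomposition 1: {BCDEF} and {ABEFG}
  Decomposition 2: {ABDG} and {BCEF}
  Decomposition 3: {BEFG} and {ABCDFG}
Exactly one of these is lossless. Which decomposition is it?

Decomposition 1

Decomposition 1: common = {BEF}, closure = {ABEFG} → lossless.
Decomposition 2: common = {B}, closure = {BFG} → lossy.
Decomposition 3: common = {BFG}, closure = {BFG} → lossy.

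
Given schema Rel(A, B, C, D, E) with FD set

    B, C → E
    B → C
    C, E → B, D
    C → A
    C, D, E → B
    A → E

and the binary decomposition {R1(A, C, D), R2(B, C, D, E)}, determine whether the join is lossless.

Yes

Common attributes: R1 ∩ R2 = {C, D}.
Closure of {C, D}: C → A applies, adding A; A → E applies, adding E; C, E → B, D applies, adding B. So (C, D)⁺ = {A, B, C, D, E}.
This closure contains every attribute of R1, so R1 ∩ R2 → R1. The join is lossless.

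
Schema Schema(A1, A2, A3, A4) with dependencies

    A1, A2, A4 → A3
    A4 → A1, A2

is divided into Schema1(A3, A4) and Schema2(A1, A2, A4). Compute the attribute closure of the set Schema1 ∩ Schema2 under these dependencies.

A1, A2, A3, A4

Schema1 ∩ Schema2 = {A4}.
A4 → A1, A2 applies, adding A1, A2
A1, A2, A4 → A3 applies, adding A3
Closure: {A1, A2, A3, A4}.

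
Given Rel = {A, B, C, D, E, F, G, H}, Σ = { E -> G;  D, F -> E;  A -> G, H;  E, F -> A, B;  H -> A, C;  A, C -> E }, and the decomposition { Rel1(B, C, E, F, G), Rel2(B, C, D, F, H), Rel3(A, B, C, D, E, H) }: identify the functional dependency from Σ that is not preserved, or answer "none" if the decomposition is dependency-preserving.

E, F -> A, B

Check E, F → A, B: no single fragment contains all of {A, B, E, F}, and the restricted closure of {E, F} across the fragments never reaches {A, B}.
E → G is preserved.
D, F → E is preserved.
A → G, H is preserved.
H → A, C is preserved.
A, C → E is preserved.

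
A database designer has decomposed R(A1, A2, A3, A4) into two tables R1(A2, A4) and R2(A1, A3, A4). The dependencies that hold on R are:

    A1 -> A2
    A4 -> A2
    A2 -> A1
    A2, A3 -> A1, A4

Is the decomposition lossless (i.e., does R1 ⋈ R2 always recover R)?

Common attributes: R1 ∩ R2 = {A4}.
Closure of {A4}: A4 → A2 applies, adding A2; A2 → A1 applies, adding A1. So (A4)⁺ = {A1, A2, A4}.
This closure contains every attribute of R1, so R1 ∩ R2 → R1. The join is lossless.

Yes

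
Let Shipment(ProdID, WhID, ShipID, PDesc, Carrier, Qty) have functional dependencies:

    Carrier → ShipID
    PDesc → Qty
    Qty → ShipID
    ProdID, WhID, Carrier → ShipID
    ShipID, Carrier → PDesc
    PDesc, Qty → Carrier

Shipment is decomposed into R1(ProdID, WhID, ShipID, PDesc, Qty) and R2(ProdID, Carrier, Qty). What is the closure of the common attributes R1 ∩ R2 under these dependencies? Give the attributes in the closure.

ProdID, ShipID, Qty

R1 ∩ R2 = {ProdID, Qty}.
Qty → ShipID applies, adding ShipID
Closure: {ProdID, ShipID, Qty}.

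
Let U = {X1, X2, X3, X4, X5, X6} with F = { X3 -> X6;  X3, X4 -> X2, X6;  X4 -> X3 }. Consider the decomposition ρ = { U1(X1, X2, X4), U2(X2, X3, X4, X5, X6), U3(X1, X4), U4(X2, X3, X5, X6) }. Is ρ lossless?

No

Chase test. Columns are X1, X2, X3, X4, X5, X6; row i has aⱼ where attribute j ∈ Ui, else bᵢⱼ.
Initial tableau (one row per fragment):
  row 1: a1 a2 b13 a4 b15 b16
  row 2: b21 a2 a3 a4 a5 a6
  row 3: a1 b32 b33 a4 b35 b36
  row 4: b41 a2 a3 b44 a5 a6
Rows 1 and 2 agree on X4; apply X4→X3 and equate their X3 entries.
Rows 1 and 3 agree on X4; apply X4→X3 and equate their X3 entries.
Rows 1 and 2 agree on X3; apply X3→X6 and equate their X6 entries.
Rows 1 and 3 agree on X3; apply X3→X6 and equate their X6 entries.
Rows 1 and 3 agree on X3, X4; apply X3, X4→X2, X6 and equate their X2, X6 entries.
No row becomes fully distinguished — the join is lossy.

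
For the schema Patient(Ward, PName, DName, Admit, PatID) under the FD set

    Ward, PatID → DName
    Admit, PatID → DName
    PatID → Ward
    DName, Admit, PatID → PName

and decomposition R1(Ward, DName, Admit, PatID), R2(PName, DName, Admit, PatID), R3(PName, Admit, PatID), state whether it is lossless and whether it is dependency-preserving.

Lossless test (chase): Rows 1 and 3 agree on Admit, PatID; apply Admit, PatID→DName and equate their DName entries. Rows 1 and 2 agree on PatID; apply PatID→Ward and equate their Ward entries. Rows 1 and 3 agree on PatID; apply PatID→Ward and equate their Ward entries. Rows 1 and 2 agree on DName, Admit, PatID; apply DName, Admit, PatID→PName and equate their PName entries. Row 1 is now all distinguished symbols — the join is lossless.
Dependency preservation: every FD's attributes lie within a single fragment, so each can be enforced locally — preserved.

lossless and dependency-preserving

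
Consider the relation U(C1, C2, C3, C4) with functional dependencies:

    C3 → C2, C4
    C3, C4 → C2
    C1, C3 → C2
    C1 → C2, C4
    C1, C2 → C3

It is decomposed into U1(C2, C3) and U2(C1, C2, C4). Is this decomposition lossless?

Common attributes: U1 ∩ U2 = {C2}.
No dependency enlarges {C2}, so (C2)⁺ = {C2}.
The closure contains neither all of U1 = {C2, C3} nor all of U2 = {C1, C2, C4}, so the common attributes are not a superkey of either fragment. The join is lossy.

No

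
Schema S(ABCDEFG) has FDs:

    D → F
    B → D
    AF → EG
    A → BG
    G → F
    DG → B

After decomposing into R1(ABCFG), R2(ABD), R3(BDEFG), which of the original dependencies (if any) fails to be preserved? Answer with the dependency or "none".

Check AF → EG: no single fragment contains all of {AEFG}, and the restricted closure of {AF} across the fragments never reaches {EG}.
D → F is preserved.
B → D is preserved.
A → BG is preserved.
G → F is preserved.
DG → B is preserved.

AF → EG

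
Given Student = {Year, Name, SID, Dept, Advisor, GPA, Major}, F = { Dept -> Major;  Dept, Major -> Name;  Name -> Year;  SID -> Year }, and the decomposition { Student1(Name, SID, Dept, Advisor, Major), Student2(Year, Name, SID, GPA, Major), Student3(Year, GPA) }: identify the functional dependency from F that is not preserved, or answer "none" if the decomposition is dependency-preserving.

none

Dept → Major lies within Student1.
Dept, Major → Name lies within Student1.
Name → Year lies within Student2.
SID → Year lies within Student2.
Every dependency is enforceable on the fragments, so the decomposition is dependency-preserving.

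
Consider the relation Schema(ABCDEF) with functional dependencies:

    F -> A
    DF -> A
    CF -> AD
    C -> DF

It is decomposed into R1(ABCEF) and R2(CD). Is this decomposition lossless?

Common attributes: R1 ∩ R2 = {C}.
Closure of {C}: C → DF applies, adding DF; F → A applies, adding A. So (C)⁺ = {ACDF}.
This closure contains every attribute of R2, so R1 ∩ R2 → R2. The join is lossless.

Yes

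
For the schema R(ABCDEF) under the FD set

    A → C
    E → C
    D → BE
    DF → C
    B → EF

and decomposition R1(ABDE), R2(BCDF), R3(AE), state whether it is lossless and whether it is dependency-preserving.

Lossless test (chase): Rows 1 and 3 agree on A; apply A→C and equate their C entries. Rows 1 and 2 agree on D; apply D→BE and equate their BE entries. Rows 1 and 2 agree on B; apply B→EF and equate their EF entries. Rows 1 and 2 agree on E; apply E→C and equate their C entries. Row 1 is now all distinguished symbols — the join is lossless.
Dependency preservation: the restricted closure of {A} across the fragments never reaches {C}, so A → C cannot be enforced without a join — not preserved.

lossless but not dependency-preserving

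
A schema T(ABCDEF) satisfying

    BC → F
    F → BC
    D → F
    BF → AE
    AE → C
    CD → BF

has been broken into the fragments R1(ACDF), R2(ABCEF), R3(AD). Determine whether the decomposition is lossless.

Yes

Chase test. Columns are ABCDEF; row i has aⱼ where attribute j ∈ Ri, else bᵢⱼ.
Initial tableau (one row per fragment):
  row 1: a1 b12 a3 a4 b15 a6
  row 2: a1 a2 a3 b24 a5 a6
  row 3: a1 b32 b33 a4 b35 b36
Rows 1 and 2 agree on F; apply F→BC and equate their BC entries.
Rows 1 and 3 agree on D; apply D→F and equate their F entries.
Rows 1 and 2 agree on BF; apply BF→AE and equate their AE entries.
Rows 1 and 3 agree on F; apply F→BC and equate their BC entries.
Rows 1 and 3 agree on BF; apply BF→AE and equate their AE entries.
Row 1 is now all distinguished symbols — the join is lossless.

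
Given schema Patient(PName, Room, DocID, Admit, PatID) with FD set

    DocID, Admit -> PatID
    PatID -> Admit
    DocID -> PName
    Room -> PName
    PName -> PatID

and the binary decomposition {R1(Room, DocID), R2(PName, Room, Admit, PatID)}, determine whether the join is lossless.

Common attributes: R1 ∩ R2 = {Room}.
Closure of {Room}: Room → PName applies, adding PName; PName → PatID applies, adding PatID; PatID → Admit applies, adding Admit. So (Room)⁺ = {PName, Room, Admit, PatID}.
This closure contains every attribute of R2, so R1 ∩ R2 → R2. The join is lossless.

Yes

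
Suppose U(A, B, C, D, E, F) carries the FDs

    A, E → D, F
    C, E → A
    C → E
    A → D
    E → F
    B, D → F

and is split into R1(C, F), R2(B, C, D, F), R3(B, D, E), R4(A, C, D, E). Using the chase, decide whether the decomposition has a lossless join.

Yes

Chase test. Columns are A, B, C, D, E, F; row i has aⱼ where attribute j ∈ Ri, else bᵢⱼ.
Initial tableau (one row per fragment):
  row 1: b11 b12 a3 b14 b15 a6
  row 2: b21 a2 a3 a4 b25 a6
  row 3: b31 a2 b33 a4 a5 b36
  row 4: a1 b42 a3 a4 a5 b46
Rows 1 and 2 agree on C; apply C→E and equate their E entries.
Rows 1 and 4 agree on C; apply C→E and equate their E entries.
Rows 1 and 3 agree on E; apply E→F and equate their F entries.
Rows 1 and 4 agree on E; apply E→F and equate their F entries.
Rows 1 and 2 agree on C, E; apply C, E→A and equate their A entries.
Rows 1 and 4 agree on C, E; apply C, E→A and equate their A entries.
Rows 1 and 2 agree on A; apply A→D and equate their D entries.
Row 2 is now all distinguished symbols — the join is lossless.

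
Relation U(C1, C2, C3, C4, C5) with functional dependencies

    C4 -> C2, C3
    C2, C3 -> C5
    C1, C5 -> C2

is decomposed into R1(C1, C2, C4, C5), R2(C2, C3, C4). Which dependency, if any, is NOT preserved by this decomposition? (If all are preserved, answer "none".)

Check C2, C3 → C5: no single fragment contains all of {C2, C3, C5}, and the restricted closure of {C2, C3} across the fragments never reaches {C5}.
C4 → C2, C3 is preserved.
C1, C5 → C2 is preserved.

C2, C3 -> C5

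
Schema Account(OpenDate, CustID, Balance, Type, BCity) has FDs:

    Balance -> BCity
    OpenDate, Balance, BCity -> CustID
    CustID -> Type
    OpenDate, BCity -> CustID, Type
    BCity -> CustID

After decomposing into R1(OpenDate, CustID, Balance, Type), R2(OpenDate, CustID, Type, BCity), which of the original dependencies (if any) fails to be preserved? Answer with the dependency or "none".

Check Balance → BCity: no single fragment contains all of {Balance, BCity}, and the restricted closure of {Balance} across the fragments never reaches {BCity}.
OpenDate, Balance, BCity → CustID is preserved.
CustID → Type is preserved.
OpenDate, BCity → CustID, Type is preserved.
BCity → CustID is preserved.

Balance -> BCity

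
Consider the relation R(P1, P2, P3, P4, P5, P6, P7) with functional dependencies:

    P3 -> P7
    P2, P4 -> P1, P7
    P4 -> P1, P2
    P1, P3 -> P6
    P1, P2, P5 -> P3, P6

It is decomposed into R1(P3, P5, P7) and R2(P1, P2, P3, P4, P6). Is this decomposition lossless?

No

Common attributes: R1 ∩ R2 = {P3}.
Closure of {P3}: P3 → P7 applies, adding P7. So (P3)⁺ = {P3, P7}.
The closure contains neither all of R1 = {P3, P5, P7} nor all of R2 = {P1, P2, P3, P4, P6}, so the common attributes are not a superkey of either fragment. The join is lossy.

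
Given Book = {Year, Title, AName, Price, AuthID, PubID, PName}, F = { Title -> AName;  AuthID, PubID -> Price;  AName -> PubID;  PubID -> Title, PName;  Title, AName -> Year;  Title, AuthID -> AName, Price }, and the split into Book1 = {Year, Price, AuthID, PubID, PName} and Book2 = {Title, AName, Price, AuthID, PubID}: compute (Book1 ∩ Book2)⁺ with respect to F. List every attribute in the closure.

Book1 ∩ Book2 = {Price, AuthID, PubID}.
PubID → Title, PName applies, adding Title, PName
Title, AuthID → AName, Price applies, adding AName
Title, AName → Year applies, adding Year
Closure: {Year, Title, AName, Price, AuthID, PubID, PName}.

Year, Title, AName, Price, AuthID, PubID, PName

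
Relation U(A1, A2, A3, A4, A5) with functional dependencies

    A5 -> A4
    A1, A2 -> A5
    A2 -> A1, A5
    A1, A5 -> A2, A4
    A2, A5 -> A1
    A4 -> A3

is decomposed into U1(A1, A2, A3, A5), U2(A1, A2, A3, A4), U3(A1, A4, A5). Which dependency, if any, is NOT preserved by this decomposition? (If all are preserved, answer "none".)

A5 → A4 lies within U3.
A1, A2 → A5 lies within U1.
A2 → A1, A5 lies within U1.
A1, A5 → A2, A4: restricted closure across fragments reaches A2, A4.
A2, A5 → A1 lies within U1.
A4 → A3 lies within U2.
Every dependency is enforceable on the fragments, so the decomposition is dependency-preserving.

none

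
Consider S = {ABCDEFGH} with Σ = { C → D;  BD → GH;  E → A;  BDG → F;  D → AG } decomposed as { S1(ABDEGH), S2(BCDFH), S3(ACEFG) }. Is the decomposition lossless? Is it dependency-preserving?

Lossless test (chase): Rows 2 and 3 agree on C; apply C→D and equate their D entries. Rows 1 and 2 agree on BD; apply BD→GH and equate their GH entries. Rows 1 and 2 agree on BDG; apply BDG→F and equate their F entries. Rows 1 and 2 agree on D; apply D→AG and equate their AG entries. No row becomes fully distinguished — the join is lossy.
Dependency preservation: BDG → F is not contained in any single fragment, but the restricted closure of its left-hand side across the fragments still reaches the right-hand side; the remaining FDs each lie inside some fragment. All dependencies are preserved.

lossy but dependency-preserving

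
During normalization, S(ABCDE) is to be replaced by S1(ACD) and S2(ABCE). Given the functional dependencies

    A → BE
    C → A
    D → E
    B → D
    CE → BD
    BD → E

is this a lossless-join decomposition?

Yes

Common attributes: S1 ∩ S2 = {AC}.
Closure of {AC}: A → BE applies, adding BE; B → D applies, adding D. So (AC)⁺ = {ABCDE}.
This closure contains every attribute of S1, so S1 ∩ S2 → S1. The join is lossless.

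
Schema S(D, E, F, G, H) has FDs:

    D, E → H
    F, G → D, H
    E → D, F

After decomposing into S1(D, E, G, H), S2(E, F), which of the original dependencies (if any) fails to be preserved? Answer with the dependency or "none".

F, G → D, H

Check F, G → D, H: no single fragment contains all of {D, F, G, H}, and the restricted closure of {F, G} across the fragments never reaches {D, H}.
D, E → H is preserved.
E → D, F is preserved.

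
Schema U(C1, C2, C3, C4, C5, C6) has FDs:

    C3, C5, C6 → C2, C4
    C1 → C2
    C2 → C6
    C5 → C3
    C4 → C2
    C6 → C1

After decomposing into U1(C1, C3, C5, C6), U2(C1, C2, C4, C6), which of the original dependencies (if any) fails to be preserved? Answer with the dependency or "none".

C3, C5, C6 → C2, C4

Check C3, C5, C6 → C2, C4: no single fragment contains all of {C2, C3, C4, C5, C6}, and the restricted closure of {C3, C5, C6} across the fragments never reaches {C2, C4}.
C1 → C2 is preserved.
C2 → C6 is preserved.
C5 → C3 is preserved.
C4 → C2 is preserved.
C6 → C1 is preserved.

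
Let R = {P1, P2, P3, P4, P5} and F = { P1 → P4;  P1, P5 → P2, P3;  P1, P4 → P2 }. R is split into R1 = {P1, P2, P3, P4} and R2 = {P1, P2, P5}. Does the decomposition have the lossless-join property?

No

Common attributes: R1 ∩ R2 = {P1, P2}.
Closure of {P1, P2}: P1 → P4 applies, adding P4. So (P1, P2)⁺ = {P1, P2, P4}.
The closure contains neither all of R1 = {P1, P2, P3, P4} nor all of R2 = {P1, P2, P5}, so the common attributes are not a superkey of either fragment. The join is lossy.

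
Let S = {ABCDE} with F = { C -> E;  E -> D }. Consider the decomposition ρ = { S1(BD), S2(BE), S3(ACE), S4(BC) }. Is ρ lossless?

No

Chase test. Columns are ABCDE; row i has aⱼ where attribute j ∈ Si, else bᵢⱼ.
Initial tableau (one row per fragment):
  row 1: b11 a2 b13 a4 b15
  row 2: b21 a2 b23 b24 a5
  row 3: a1 b32 a3 b34 a5
  row 4: b41 a2 a3 b44 b45
Rows 3 and 4 agree on C; apply C→E and equate their E entries.
Rows 2 and 3 agree on E; apply E→D and equate their D entries.
Rows 2 and 4 agree on E; apply E→D and equate their D entries.
No row becomes fully distinguished — the join is lossy.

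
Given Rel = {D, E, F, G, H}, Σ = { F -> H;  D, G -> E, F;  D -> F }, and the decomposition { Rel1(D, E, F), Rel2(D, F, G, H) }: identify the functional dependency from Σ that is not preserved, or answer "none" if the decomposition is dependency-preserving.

D, G -> E, F

Check D, G → E, F: no single fragment contains all of {D, E, F, G}, and the restricted closure of {D, G} across the fragments never reaches {E, F}.
F → H is preserved.
D → F is preserved.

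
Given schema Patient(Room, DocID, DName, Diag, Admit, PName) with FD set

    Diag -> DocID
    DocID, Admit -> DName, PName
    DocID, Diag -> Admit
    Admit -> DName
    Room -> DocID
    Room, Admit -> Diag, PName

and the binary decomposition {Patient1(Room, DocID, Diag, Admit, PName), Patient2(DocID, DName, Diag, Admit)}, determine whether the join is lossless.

Yes

Common attributes: Patient1 ∩ Patient2 = {DocID, Diag, Admit}.
Closure of {DocID, Diag, Admit}: DocID, Admit → DName, PName applies, adding DName, PName. So (DocID, Diag, Admit)⁺ = {DocID, DName, Diag, Admit, PName}.
This closure contains every attribute of Patient2, so Patient1 ∩ Patient2 → Patient2. The join is lossless.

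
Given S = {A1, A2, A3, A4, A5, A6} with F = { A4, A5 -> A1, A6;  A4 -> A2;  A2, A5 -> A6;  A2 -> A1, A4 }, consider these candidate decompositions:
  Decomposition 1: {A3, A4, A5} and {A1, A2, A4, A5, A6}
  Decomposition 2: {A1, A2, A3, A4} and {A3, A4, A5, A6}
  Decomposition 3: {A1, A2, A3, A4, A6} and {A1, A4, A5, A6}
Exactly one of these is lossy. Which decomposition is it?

Decomposition 3

Decomposition 1: common = {A4, A5}, closure = {A1, A2, A4, A5, A6} → lossless.
Decomposition 2: common = {A3, A4}, closure = {A1, A2, A3, A4} → lossless.
Decomposition 3: common = {A1, A4, A6}, closure = {A1, A2, A4, A6} → lossy.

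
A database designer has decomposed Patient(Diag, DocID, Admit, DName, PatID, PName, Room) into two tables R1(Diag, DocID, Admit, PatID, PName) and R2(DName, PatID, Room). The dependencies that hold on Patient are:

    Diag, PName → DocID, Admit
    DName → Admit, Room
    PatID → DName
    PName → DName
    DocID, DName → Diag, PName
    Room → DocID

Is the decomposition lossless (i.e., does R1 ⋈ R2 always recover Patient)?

Common attributes: R1 ∩ R2 = {PatID}.
Closure of {PatID}: PatID → DName applies, adding DName; DName → Admit, Room applies, adding Admit, Room; Room → DocID applies, adding DocID; DocID, DName → Diag, PName applies, adding Diag, PName. So (PatID)⁺ = {Diag, DocID, Admit, DName, PatID, PName, Room}.
This closure contains every attribute of R1, so R1 ∩ R2 → R1. The join is lossless.

Yes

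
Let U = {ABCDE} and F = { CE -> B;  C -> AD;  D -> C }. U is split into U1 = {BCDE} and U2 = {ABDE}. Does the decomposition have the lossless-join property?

Yes

Common attributes: U1 ∩ U2 = {BDE}.
Closure of {BDE}: D → C applies, adding C; C → AD applies, adding A. So (BDE)⁺ = {ABCDE}.
This closure contains every attribute of U1, so U1 ∩ U2 → U1. The join is lossless.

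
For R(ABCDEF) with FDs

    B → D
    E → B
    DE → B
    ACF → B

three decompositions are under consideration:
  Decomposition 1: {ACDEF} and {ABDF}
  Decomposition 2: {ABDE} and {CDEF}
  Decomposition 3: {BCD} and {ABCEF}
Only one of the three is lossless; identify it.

Decomposition 3

Decomposition 1: common = {ADF}, closure = {ADF} → lossy.
Decomposition 2: common = {DE}, closure = {BDE} → lossy.
Decomposition 3: common = {BC}, closure = {BCD} → lossless.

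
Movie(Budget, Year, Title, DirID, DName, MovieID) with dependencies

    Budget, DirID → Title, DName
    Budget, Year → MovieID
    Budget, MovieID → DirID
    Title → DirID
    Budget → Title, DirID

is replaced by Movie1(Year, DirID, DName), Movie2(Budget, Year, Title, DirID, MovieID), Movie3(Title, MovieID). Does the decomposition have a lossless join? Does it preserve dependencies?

lossy and not dependency-preserving

Lossless test (chase): Rows 2 and 3 agree on Title; apply Title→DirID and equate their DirID entries. No row becomes fully distinguished — the join is lossy.
Dependency preservation: the restricted closure of {Budget, DirID} across the fragments never reaches {Title, DName}, so Budget, DirID → Title, DName cannot be enforced without a join — not preserved.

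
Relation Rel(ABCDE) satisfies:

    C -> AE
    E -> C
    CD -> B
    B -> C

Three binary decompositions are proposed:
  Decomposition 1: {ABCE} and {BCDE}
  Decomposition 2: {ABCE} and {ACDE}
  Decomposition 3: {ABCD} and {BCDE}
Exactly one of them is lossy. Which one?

Decomposition 1: common = {BCE}, closure = {ABCE} → lossless.
Decomposition 2: common = {ACE}, closure = {ACE} → lossy.
Decomposition 3: common = {BCD}, closure = {ABCDE} → lossless.

Decomposition 2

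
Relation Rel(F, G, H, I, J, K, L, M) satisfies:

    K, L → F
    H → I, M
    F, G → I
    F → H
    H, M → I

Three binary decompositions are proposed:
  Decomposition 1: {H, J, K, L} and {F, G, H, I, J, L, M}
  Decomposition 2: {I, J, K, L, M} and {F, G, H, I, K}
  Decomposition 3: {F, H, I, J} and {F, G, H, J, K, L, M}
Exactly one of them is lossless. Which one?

Decomposition 1: common = {H, J, L}, closure = {H, I, J, L, M} → lossy.
Decomposition 2: common = {I, K}, closure = {I, K} → lossy.
Decomposition 3: common = {F, H, J}, closure = {F, H, I, J, M} → lossless.

Decomposition 3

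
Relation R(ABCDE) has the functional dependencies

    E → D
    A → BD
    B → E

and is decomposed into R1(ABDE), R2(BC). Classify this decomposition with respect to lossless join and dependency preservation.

Lossless test: (B)⁺ = {BDE}, which is a superkey of neither fragment — lossy.
Dependency preservation: every FD's attributes lie within a single fragment, so each can be enforced locally — preserved.

lossy but dependency-preserving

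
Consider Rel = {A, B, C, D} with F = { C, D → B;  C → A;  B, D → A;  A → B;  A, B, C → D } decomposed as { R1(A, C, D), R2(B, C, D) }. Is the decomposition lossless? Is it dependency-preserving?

lossless but not dependency-preserving

Lossless test: (C, D)⁺ = {A, B, C, D}, which contains all of one fragment — lossless.
Dependency preservation: the restricted closure of {B, D} across the fragments never reaches {A}, so B, D → A cannot be enforced without a join — not preserved.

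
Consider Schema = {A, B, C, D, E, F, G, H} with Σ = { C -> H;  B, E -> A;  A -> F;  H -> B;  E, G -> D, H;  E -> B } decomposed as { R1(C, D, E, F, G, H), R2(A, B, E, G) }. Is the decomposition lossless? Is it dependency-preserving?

lossless but not dependency-preserving

Lossless test: (E, G)⁺ = {A, B, D, E, F, G, H}, which contains all of one fragment — lossless.
Dependency preservation: the restricted closure of {A} across the fragments never reaches {F}, so A → F cannot be enforced without a join — not preserved.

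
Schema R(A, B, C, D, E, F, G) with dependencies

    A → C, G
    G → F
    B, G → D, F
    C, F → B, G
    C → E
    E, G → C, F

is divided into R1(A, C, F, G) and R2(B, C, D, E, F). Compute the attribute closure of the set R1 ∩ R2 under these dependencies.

R1 ∩ R2 = {C, F}.
C, F → B, G applies, adding B, G
C → E applies, adding E
B, G → D, F applies, adding D
Closure: {B, C, D, E, F, G}.

B, C, D, E, F, G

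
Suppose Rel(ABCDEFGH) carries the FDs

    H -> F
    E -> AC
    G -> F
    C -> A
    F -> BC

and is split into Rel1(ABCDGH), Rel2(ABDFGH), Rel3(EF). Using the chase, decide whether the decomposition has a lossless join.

No

Chase test. Columns are ABCDEFGH; row i has aⱼ where attribute j ∈ Reli, else bᵢⱼ.
Initial tableau (one row per fragment):
  row 1: a1 a2 a3 a4 b15 b16 a7 a8
  row 2: a1 a2 b23 a4 b25 a6 a7 a8
  row 3: b31 b32 b33 b34 a5 a6 b37 b38
Rows 1 and 2 agree on H; apply H→F and equate their F entries.
Rows 1 and 2 agree on F; apply F→BC and equate their BC entries.
Rows 1 and 3 agree on F; apply F→BC and equate their BC entries.
Rows 1 and 3 agree on C; apply C→A and equate their A entries.
No row becomes fully distinguished — the join is lossy.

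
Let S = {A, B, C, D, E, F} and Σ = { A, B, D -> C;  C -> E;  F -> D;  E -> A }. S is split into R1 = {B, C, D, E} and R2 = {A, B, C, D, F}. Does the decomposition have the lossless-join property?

Yes

Common attributes: R1 ∩ R2 = {B, C, D}.
Closure of {B, C, D}: C → E applies, adding E; E → A applies, adding A. So (B, C, D)⁺ = {A, B, C, D, E}.
This closure contains every attribute of R1, so R1 ∩ R2 → R1. The join is lossless.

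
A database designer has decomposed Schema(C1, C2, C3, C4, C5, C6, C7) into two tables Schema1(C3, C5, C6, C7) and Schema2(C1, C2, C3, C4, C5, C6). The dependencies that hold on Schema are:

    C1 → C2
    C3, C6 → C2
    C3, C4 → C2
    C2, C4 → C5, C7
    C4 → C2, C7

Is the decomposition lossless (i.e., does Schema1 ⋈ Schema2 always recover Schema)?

No

Common attributes: Schema1 ∩ Schema2 = {C3, C5, C6}.
Closure of {C3, C5, C6}: C3, C6 → C2 applies, adding C2. So (C3, C5, C6)⁺ = {C2, C3, C5, C6}.
The closure contains neither all of Schema1 = {C3, C5, C6, C7} nor all of Schema2 = {C1, C2, C3, C4, C5, C6}, so the common attributes are not a superkey of either fragment. The join is lossy.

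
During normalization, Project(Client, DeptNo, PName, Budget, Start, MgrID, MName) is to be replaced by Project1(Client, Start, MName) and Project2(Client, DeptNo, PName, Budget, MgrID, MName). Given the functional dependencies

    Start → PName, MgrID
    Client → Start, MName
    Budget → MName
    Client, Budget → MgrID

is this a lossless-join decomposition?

Common attributes: Project1 ∩ Project2 = {Client, MName}.
Closure of {Client, MName}: Client → Start, MName applies, adding Start; Start → PName, MgrID applies, adding PName, MgrID. So (Client, MName)⁺ = {Client, PName, Start, MgrID, MName}.
This closure contains every attribute of Project1, so Project1 ∩ Project2 → Project1. The join is lossless.

Yes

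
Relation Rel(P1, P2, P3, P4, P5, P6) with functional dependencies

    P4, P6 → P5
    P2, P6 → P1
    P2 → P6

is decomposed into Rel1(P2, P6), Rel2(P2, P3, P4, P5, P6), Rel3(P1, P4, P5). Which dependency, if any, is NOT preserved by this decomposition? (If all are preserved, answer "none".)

P2, P6 → P1

Check P2, P6 → P1: no single fragment contains all of {P1, P2, P6}, and the restricted closure of {P2, P6} across the fragments never reaches {P1}.
P4, P6 → P5 is preserved.
P2 → P6 is preserved.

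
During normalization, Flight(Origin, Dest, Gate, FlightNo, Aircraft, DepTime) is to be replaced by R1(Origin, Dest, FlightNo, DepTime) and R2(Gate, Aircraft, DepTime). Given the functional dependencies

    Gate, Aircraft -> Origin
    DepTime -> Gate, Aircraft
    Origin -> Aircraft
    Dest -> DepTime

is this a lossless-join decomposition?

Common attributes: R1 ∩ R2 = {DepTime}.
Closure of {DepTime}: DepTime → Gate, Aircraft applies, adding Gate, Aircraft; Gate, Aircraft → Origin applies, adding Origin. So (DepTime)⁺ = {Origin, Gate, Aircraft, DepTime}.
This closure contains every attribute of R2, so R1 ∩ R2 → R2. The join is lossless.

Yes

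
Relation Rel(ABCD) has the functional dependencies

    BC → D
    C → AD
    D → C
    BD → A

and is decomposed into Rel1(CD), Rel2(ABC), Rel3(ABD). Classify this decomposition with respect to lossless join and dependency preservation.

lossless and dependency-preserving

Lossless test (chase): Rows 1 and 2 agree on C; apply C→AD and equate their AD entries. Rows 1 and 3 agree on D; apply D→C and equate their C entries. Row 2 is now all distinguished symbols — the join is lossless.
Dependency preservation: BC → D; C → AD are not contained in any single fragment, but the restricted closure of each left-hand side across the fragments still reaches the right-hand side; the remaining FDs each lie inside some fragment. All dependencies are preserved.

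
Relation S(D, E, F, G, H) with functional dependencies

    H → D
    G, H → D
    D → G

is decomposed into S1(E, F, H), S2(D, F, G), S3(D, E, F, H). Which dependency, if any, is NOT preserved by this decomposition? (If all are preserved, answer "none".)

none

H → D lies within S3.
G, H → D: restricted closure across fragments reaches D.
D → G lies within S2.
Every dependency is enforceable on the fragments, so the decomposition is dependency-preserving.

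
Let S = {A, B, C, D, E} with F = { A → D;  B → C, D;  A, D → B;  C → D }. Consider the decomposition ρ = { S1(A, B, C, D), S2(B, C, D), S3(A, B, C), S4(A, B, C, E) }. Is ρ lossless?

Chase test. Columns are A, B, C, D, E; row i has aⱼ where attribute j ∈ Si, else bᵢⱼ.
Initial tableau (one row per fragment):
  row 1: a1 a2 a3 a4 b15
  row 2: b21 a2 a3 a4 b25
  row 3: a1 a2 a3 b34 b35
  row 4: a1 a2 a3 b44 a5
Rows 1 and 3 agree on A; apply A→D and equate their D entries.
Rows 1 and 4 agree on A; apply A→D and equate their D entries.
Row 4 is now all distinguished symbols — the join is lossless.

Yes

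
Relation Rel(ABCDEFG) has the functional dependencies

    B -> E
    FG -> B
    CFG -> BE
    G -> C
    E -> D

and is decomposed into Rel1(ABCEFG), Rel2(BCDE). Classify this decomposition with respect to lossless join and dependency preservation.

Lossless test: (BCE)⁺ = {BCDE}, which contains all of one fragment — lossless.
Dependency preservation: every FD's attributes lie within a single fragment, so each can be enforced locally — preserved.

lossless and dependency-preserving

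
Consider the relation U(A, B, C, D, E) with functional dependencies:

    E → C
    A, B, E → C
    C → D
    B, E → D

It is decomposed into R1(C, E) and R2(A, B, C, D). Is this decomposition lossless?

No

Common attributes: R1 ∩ R2 = {C}.
Closure of {C}: C → D applies, adding D. So (C)⁺ = {C, D}.
The closure contains neither all of R1 = {C, E} nor all of R2 = {A, B, C, D}, so the common attributes are not a superkey of either fragment. The join is lossy.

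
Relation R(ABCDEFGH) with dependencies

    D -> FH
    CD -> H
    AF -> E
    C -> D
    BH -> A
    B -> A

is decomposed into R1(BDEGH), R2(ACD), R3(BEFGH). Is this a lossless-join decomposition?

Chase test. Columns are ABCDEFGH; row i has aⱼ where attribute j ∈ Ri, else bᵢⱼ.
Initial tableau (one row per fragment):
  row 1: b11 a2 b13 a4 a5 b16 a7 a8
  row 2: a1 b22 a3 a4 b25 b26 b27 b28
  row 3: b31 a2 b33 b34 a5 a6 a7 a8
Rows 1 and 2 agree on D; apply D→FH and equate their FH entries.
Rows 1 and 3 agree on BH; apply BH→A and equate their A entries.
No row becomes fully distinguished — the join is lossy.

No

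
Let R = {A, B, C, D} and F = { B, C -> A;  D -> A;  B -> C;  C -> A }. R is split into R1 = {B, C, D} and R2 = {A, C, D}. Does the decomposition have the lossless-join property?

Yes

Common attributes: R1 ∩ R2 = {C, D}.
Closure of {C, D}: D → A applies, adding A. So (C, D)⁺ = {A, C, D}.
This closure contains every attribute of R2, so R1 ∩ R2 → R2. The join is lossless.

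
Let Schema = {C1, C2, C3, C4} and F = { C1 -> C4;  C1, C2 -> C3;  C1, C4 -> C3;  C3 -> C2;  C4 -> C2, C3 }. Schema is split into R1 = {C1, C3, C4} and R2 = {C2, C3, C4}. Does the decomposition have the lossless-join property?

Common attributes: R1 ∩ R2 = {C3, C4}.
Closure of {C3, C4}: C3 → C2 applies, adding C2. So (C3, C4)⁺ = {C2, C3, C4}.
This closure contains every attribute of R2, so R1 ∩ R2 → R2. The join is lossless.

Yes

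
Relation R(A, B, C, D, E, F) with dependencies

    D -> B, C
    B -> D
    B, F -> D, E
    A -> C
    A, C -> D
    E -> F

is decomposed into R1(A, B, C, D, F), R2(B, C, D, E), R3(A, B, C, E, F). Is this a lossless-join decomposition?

Chase test. Columns are A, B, C, D, E, F; row i has aⱼ where attribute j ∈ Ri, else bᵢⱼ.
Initial tableau (one row per fragment):
  row 1: a1 a2 a3 a4 b15 a6
  row 2: b21 a2 a3 a4 a5 b26
  row 3: a1 a2 a3 b34 a5 a6
Rows 1 and 3 agree on B; apply B→D and equate their D entries.
Rows 1 and 3 agree on B, F; apply B, F→D, E and equate their D, E entries.
Rows 1 and 2 agree on E; apply E→F and equate their F entries.
Row 1 is now all distinguished symbols — the join is lossless.

Yes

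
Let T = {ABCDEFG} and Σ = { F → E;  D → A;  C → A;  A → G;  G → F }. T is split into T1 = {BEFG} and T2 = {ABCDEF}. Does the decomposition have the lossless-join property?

No

Common attributes: T1 ∩ T2 = {BEF}.
No dependency enlarges {BEF}, so (BEF)⁺ = {BEF}.
The closure contains neither all of T1 = {BEFG} nor all of T2 = {ABCDEF}, so the common attributes are not a superkey of either fragment. The join is lossy.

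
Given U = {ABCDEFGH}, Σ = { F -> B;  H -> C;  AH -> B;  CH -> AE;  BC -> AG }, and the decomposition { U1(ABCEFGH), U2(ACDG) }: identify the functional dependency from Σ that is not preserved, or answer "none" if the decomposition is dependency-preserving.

F → B lies within U1.
H → C lies within U1.
AH → B lies within U1.
CH → AE lies within U1.
BC → AG lies within U1.
Every dependency is enforceable on the fragments, so the decomposition is dependency-preserving.

none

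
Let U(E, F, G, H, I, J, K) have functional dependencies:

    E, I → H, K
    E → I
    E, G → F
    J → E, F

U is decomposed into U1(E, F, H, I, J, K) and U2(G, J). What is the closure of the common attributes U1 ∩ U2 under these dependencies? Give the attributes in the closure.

E, F, H, I, J, K

U1 ∩ U2 = {J}.
J → E, F applies, adding E, F
E → I applies, adding I
E, I → H, K applies, adding H, K
Closure: {E, F, H, I, J, K}.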